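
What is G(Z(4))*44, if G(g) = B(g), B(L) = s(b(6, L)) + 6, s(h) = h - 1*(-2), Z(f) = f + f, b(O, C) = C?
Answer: 704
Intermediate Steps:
Z(f) = 2*f
s(h) = 2 + h (s(h) = h + 2 = 2 + h)
B(L) = 8 + L (B(L) = (2 + L) + 6 = 8 + L)
G(g) = 8 + g
G(Z(4))*44 = (8 + 2*4)*44 = (8 + 8)*44 = 16*44 = 704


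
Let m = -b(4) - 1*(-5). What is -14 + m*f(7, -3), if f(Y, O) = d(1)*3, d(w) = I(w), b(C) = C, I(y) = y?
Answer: -11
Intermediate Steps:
d(w) = w
f(Y, O) = 3 (f(Y, O) = 1*3 = 3)
m = 1 (m = -1*4 - 1*(-5) = -4 + 5 = 1)
-14 + m*f(7, -3) = -14 + 1*3 = -14 + 3 = -11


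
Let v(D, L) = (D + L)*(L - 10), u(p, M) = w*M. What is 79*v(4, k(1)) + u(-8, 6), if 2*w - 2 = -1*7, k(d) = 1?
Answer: -3570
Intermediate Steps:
w = -5/2 (w = 1 + (-1*7)/2 = 1 + (½)*(-7) = 1 - 7/2 = -5/2 ≈ -2.5000)
u(p, M) = -5*M/2
v(D, L) = (-10 + L)*(D + L) (v(D, L) = (D + L)*(-10 + L) = (-10 + L)*(D + L))
79*v(4, k(1)) + u(-8, 6) = 79*(1² - 10*4 - 10*1 + 4*1) - 5/2*6 = 79*(1 - 40 - 10 + 4) - 15 = 79*(-45) - 15 = -3555 - 15 = -3570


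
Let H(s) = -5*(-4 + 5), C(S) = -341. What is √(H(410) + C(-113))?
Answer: I*√346 ≈ 18.601*I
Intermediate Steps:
H(s) = -5 (H(s) = -5*1 = -5)
√(H(410) + C(-113)) = √(-5 - 341) = √(-346) = I*√346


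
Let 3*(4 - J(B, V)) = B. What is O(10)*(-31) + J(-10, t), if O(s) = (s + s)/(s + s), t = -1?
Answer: -71/3 ≈ -23.667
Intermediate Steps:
J(B, V) = 4 - B/3
O(s) = 1 (O(s) = (2*s)/((2*s)) = (2*s)*(1/(2*s)) = 1)
O(10)*(-31) + J(-10, t) = 1*(-31) + (4 - ⅓*(-10)) = -31 + (4 + 10/3) = -31 + 22/3 = -71/3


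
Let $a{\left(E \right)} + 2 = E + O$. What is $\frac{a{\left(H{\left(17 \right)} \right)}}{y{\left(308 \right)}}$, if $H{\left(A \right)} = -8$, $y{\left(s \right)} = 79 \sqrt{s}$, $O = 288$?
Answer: $\frac{139 \sqrt{77}}{6083} \approx 0.20051$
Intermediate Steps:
$a{\left(E \right)} = 286 + E$ ($a{\left(E \right)} = -2 + \left(E + 288\right) = -2 + \left(288 + E\right) = 286 + E$)
$\frac{a{\left(H{\left(17 \right)} \right)}}{y{\left(308 \right)}} = \frac{286 - 8}{79 \sqrt{308}} = \frac{278}{79 \cdot 2 \sqrt{77}} = \frac{278}{158 \sqrt{77}} = 278 \frac{\sqrt{77}}{12166} = \frac{139 \sqrt{77}}{6083}$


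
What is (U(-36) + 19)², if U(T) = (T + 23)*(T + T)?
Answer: 912025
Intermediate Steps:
U(T) = 2*T*(23 + T) (U(T) = (23 + T)*(2*T) = 2*T*(23 + T))
(U(-36) + 19)² = (2*(-36)*(23 - 36) + 19)² = (2*(-36)*(-13) + 19)² = (936 + 19)² = 955² = 912025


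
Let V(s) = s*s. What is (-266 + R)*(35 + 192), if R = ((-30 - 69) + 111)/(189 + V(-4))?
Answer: -12375586/205 ≈ -60369.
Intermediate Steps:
V(s) = s**2
R = 12/205 (R = ((-30 - 69) + 111)/(189 + (-4)**2) = (-99 + 111)/(189 + 16) = 12/205 ≈ 0.058537)
(-266 + R)*(35 + 192) = (-266 + 12/205)*(35 + 192) = -54518/205*227 = -12375586/205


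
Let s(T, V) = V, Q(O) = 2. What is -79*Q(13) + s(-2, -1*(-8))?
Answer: -150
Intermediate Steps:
-79*Q(13) + s(-2, -1*(-8)) = -79*2 - 1*(-8) = -158 + 8 = -150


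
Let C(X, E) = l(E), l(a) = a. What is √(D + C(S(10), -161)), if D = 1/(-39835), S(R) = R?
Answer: 6*I*√7096645085/39835 ≈ 12.689*I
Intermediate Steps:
C(X, E) = E
D = -1/39835 ≈ -2.5104e-5
√(D + C(S(10), -161)) = √(-1/39835 - 161) = √(-6413436/39835) = 6*I*√7096645085/39835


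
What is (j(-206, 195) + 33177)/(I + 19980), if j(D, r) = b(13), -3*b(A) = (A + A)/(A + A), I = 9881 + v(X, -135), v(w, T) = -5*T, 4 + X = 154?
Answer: 49765/45804 ≈ 1.0865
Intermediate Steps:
X = 150 (X = -4 + 154 = 150)
I = 10556 (I = 9881 - 5*(-135) = 9881 + 675 = 10556)
b(A) = -⅓ (b(A) = -(A + A)/(3*(A + A)) = -2*A/(3*(2*A)) = -2*A*1/(2*A)/3 = -⅓*1 = -⅓)
j(D, r) = -⅓
(j(-206, 195) + 33177)/(I + 19980) = (-⅓ + 33177)/(10556 + 19980) = (99530/3)/30536 = (99530/3)*(1/30536) = 49765/45804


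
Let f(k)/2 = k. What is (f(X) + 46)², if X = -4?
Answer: 1444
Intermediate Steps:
f(k) = 2*k
(f(X) + 46)² = (2*(-4) + 46)² = (-8 + 46)² = 38² = 1444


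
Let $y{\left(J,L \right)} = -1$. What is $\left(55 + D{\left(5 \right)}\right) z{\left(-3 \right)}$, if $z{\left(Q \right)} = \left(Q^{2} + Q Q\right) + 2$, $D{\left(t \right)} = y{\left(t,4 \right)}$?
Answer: $1080$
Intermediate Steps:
$D{\left(t \right)} = -1$
$z{\left(Q \right)} = 2 + 2 Q^{2}$ ($z{\left(Q \right)} = \left(Q^{2} + Q^{2}\right) + 2 = 2 Q^{2} + 2 = 2 + 2 Q^{2}$)
$\left(55 + D{\left(5 \right)}\right) z{\left(-3 \right)} = \left(55 - 1\right) \left(2 + 2 \left(-3\right)^{2}\right) = 54 \left(2 + 2 \cdot 9\right) = 54 \left(2 + 18\right) = 54 \cdot 20 = 1080$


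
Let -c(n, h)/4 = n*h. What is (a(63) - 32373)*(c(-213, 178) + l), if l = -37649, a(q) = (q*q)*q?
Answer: 24816359718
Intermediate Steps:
a(q) = q**3 (a(q) = q**2*q = q**3)
c(n, h) = -4*h*n (c(n, h) = -4*n*h = -4*h*n)
(a(63) - 32373)*(c(-213, 178) + l) = (63**3 - 32373)*(-4*178*(-213) - 37649) = (250047 - 32373)*(151656 - 37649) = 217674*114007 = 24816359718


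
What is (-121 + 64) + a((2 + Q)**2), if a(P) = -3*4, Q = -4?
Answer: -69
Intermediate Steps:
a(P) = -12
(-121 + 64) + a((2 + Q)**2) = (-121 + 64) - 12 = -57 - 12 = -69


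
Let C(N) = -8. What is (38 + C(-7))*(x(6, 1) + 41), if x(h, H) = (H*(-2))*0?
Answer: 1230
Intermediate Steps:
x(h, H) = 0 (x(h, H) = -2*H*0 = 0)
(38 + C(-7))*(x(6, 1) + 41) = (38 - 8)*(0 + 41) = 30*41 = 1230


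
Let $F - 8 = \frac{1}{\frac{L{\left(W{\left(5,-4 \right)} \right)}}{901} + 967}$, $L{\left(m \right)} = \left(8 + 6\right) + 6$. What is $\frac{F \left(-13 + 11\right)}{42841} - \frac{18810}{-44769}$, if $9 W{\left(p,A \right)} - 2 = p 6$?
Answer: $\frac{233831013575428}{557027931414741} \approx 0.41978$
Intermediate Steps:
$W{\left(p,A \right)} = \frac{2}{9} + \frac{2 p}{3}$ ($W{\left(p,A \right)} = \frac{2}{9} + \frac{p 6}{9} = \frac{2}{9} + \frac{6 p}{9} = \frac{2}{9} + \frac{2 p}{3}$)
$L{\left(m \right)} = 20$ ($L{\left(m \right)} = 14 + 6 = 20$)
$F = \frac{6971197}{871287}$ ($F = 8 + \frac{1}{\frac{20}{901} + 967} = 8 + \frac{1}{\frac{871287}{901}} = 8 + \frac{901}{871287} = \frac{6971197}{871287} \approx 8.001$)
$\frac{F \left(-13 + 11\right)}{42841} - \frac{18810}{-44769} = \frac{\frac{6971197}{871287} \left(-13 + 11\right)}{42841} - \frac{18810}{-44769} = \frac{6971197}{871287} \left(-2\right) \frac{1}{42841} - - \frac{6270}{14923} = \left(- \frac{13942394}{871287}\right) \frac{1}{42841} + \frac{6270}{14923} = - \frac{13942394}{37326806367} + \frac{6270}{14923} = \frac{233831013575428}{557027931414741}$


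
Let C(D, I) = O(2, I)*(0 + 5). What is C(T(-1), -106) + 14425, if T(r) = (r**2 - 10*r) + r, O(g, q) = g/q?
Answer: 764520/53 ≈ 14425.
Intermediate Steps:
T(r) = r**2 - 9*r
C(D, I) = 10/I (C(D, I) = (2/I)*(0 + 5) = (2/I)*5 = 10/I)
C(T(-1), -106) + 14425 = 10/(-106) + 14425 = 10*(-1/106) + 14425 = -5/53 + 14425 = 764520/53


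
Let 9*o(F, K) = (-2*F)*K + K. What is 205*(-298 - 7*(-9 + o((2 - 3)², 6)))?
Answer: -141655/3 ≈ -47218.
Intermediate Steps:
o(F, K) = K/9 - 2*F*K/9 (o(F, K) = ((-2*F)*K + K)/9 = (-2*F*K + K)/9 = (K - 2*F*K)/9 = K/9 - 2*F*K/9)
205*(-298 - 7*(-9 + o((2 - 3)², 6))) = 205*(-298 - 7*(-9 + (⅑)*6*(1 - 2*(2 - 3)²))) = 205*(-298 - 7*(-9 + (⅑)*6*(1 - 2*(-1)²))) = 205*(-298 - 7*(-9 + (⅑)*6*(1 - 2*1))) = 205*(-298 - 7*(-9 + (⅑)*6*(1 - 2))) = 205*(-298 - 7*(-9 + (⅑)*6*(-1))) = 205*(-298 - 7*(-9 - ⅔)) = 205*(-298 - 7*(-29/3)) = 205*(-298 + 203/3) = 205*(-691/3) = -141655/3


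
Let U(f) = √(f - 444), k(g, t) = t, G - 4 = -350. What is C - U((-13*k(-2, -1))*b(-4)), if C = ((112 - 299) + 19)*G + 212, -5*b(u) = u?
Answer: 58340 - 2*I*√2710/5 ≈ 58340.0 - 20.823*I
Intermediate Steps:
G = -346 (G = 4 - 350 = -346)
b(u) = -u/5
U(f) = √(-444 + f)
C = 58340 (C = ((112 - 299) + 19)*(-346) + 212 = (-187 + 19)*(-346) + 212 = -168*(-346) + 212 = 58128 + 212 = 58340)
C - U((-13*k(-2, -1))*b(-4)) = 58340 - √(-444 + (-13*(-1))*(-⅕*(-4))) = 58340 - √(-444 + 13*(⅘)) = 58340 - √(-444 + 52/5) = 58340 - √(-2168/5) = 58340 - 2*I*√2710/5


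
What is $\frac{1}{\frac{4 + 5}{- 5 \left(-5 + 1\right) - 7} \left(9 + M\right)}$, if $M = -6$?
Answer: $\frac{13}{27} \approx 0.48148$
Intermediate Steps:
$\frac{1}{\frac{4 + 5}{- 5 \left(-5 + 1\right) - 7} \left(9 + M\right)} = \frac{1}{\frac{4 + 5}{- 5 \left(-5 + 1\right) - 7} \left(9 - 6\right)} = \frac{1}{\frac{9}{\left(-5\right) \left(-4\right) - 7} \cdot 3} = \frac{1}{\frac{9}{20 - 7} \cdot 3} = \frac{1}{\frac{9}{13} \cdot 3} = \frac{1}{\frac{27}{13}} = \frac{13}{27}$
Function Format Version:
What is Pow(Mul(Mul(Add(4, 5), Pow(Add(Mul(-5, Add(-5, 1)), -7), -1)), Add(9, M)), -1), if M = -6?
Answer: Rational(13, 27) ≈ 0.48148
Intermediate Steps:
Pow(Mul(Mul(Add(4, 5), Pow(Add(Mul(-5, Add(-5, 1)), -7), -1)), Add(9, M)), -1) = Pow(Mul(Mul(Add(4, 5), Pow(Add(Mul(-5, Add(-5, 1)), -7), -1)), Add(9, -6)), -1) = Pow(Mul(Mul(9, Pow(Add(Mul(-5, -4), -7), -1)), 3), -1) = Pow(Mul(Mul(9, Pow(Add(20, -7), -1)), 3), -1) = Pow(Mul(Mul(9, Pow(13, -1)), 3), -1) = Pow(Mul(Mul(9, Rational(1, 13)), 3), -1) = Pow(Mul(Rational(9, 13), 3), -1) = Pow(Rational(27, 13), -1) = Rational(13, 27)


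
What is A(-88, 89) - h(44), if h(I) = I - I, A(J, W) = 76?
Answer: 76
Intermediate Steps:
h(I) = 0
A(-88, 89) - h(44) = 76 - 1*0 = 76 + 0 = 76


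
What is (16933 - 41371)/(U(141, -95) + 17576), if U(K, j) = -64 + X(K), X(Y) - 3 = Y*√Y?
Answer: -214015785/151986002 + 1722879*√141/151986002 ≈ -1.2735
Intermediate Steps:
X(Y) = 3 + Y^(3/2) (X(Y) = 3 + Y*√Y = 3 + Y^(3/2))
U(K, j) = -61 + K^(3/2) (U(K, j) = -64 + (3 + K^(3/2)) = -61 + K^(3/2))
(16933 - 41371)/(U(141, -95) + 17576) = (16933 - 41371)/((-61 + 141^(3/2)) + 17576) = -24438/((-61 + 141*√141) + 17576) = -24438/(17515 + 141*√141)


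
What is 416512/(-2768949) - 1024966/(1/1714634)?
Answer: -4866266029198677868/2768949 ≈ -1.7574e+12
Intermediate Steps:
416512/(-2768949) - 1024966/(1/1714634) = 416512*(-1/2768949) - 1024966/1/1714634 = -416512/2768949 - 1024966*1714634 = -416512/2768949 - 1757441552444 = -4866266029198677868/2768949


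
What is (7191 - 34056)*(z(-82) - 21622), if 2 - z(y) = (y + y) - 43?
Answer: 575260245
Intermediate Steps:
z(y) = 45 - 2*y (z(y) = 2 - ((y + y) - 43) = 2 - (2*y - 43) = 2 - (-43 + 2*y) = 2 + (43 - 2*y) = 45 - 2*y)
(7191 - 34056)*(z(-82) - 21622) = (7191 - 34056)*((45 - 2*(-82)) - 21622) = -26865*((45 + 164) - 21622) = -26865*(209 - 21622) = -26865*(-21413) = 575260245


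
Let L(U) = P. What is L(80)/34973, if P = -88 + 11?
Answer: -77/34973 ≈ -0.0022017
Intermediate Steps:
P = -77
L(U) = -77
L(80)/34973 = -77/34973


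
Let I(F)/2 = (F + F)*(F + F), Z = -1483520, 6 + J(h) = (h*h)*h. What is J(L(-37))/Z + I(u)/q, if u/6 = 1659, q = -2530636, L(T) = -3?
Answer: -293980580578893/938562279680 ≈ -313.22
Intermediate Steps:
J(h) = -6 + h³ (J(h) = -6 + (h*h)*h = -6 + h²*h = -6 + h³)
u = 9954 (u = 6*1659 = 9954)
I(F) = 8*F² (I(F) = 2*((F + F)*(F + F)) = 2*((2*F)*(2*F)) = 2*(4*F²) = 8*F²)
J(L(-37))/Z + I(u)/q = (-6 + (-3)³)/(-1483520) + (8*9954²)/(-2530636) = (-6 - 27)*(-1/1483520) + (8*99082116)*(-1/2530636) = -33*(-1/1483520) + 792656928*(-1/2530636) = 33/1483520 - 198164232/632659 = -293980580578893/938562279680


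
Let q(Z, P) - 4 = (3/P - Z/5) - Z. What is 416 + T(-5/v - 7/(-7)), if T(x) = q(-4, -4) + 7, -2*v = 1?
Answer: 8621/20 ≈ 431.05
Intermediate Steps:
v = -½ (v = -½*1 = -½ ≈ -0.50000)
q(Z, P) = 4 + 3/P - 6*Z/5 (q(Z, P) = 4 + ((3/P - Z/5) - Z) = 4 + (3/P - 6*Z/5) = 4 + 3/P - 6*Z/5)
T(x) = 301/20 (T(x) = (4 + 3/(-4) - 6/5*(-4)) + 7 = (4 + 3*(-¼) + 24/5) + 7 = (4 - ¾ + 24/5) + 7 = 161/20 + 7 = 301/20)
416 + T(-5/v - 7/(-7)) = 416 + 301/20 = 8621/20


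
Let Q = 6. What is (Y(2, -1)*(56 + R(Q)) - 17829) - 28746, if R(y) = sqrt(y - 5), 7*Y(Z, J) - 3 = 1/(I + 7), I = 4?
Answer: -3584337/77 ≈ -46550.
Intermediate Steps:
Y(Z, J) = 34/77 (Y(Z, J) = 3/7 + 1/(7*(4 + 7)) = 3/7 + (1/7)/11 = 3/7 + (1/7)*(1/11) = 3/7 + 1/77 = 34/77)
R(y) = sqrt(-5 + y)
(Y(2, -1)*(56 + R(Q)) - 17829) - 28746 = (34*(56 + sqrt(-5 + 6))/77 - 17829) - 28746 = (34*(56 + sqrt(1))/77 - 17829) - 28746 = (34*(56 + 1)/77 - 17829) - 28746 = ((34/77)*57 - 17829) - 28746 = (1938/77 - 17829) - 28746 = -1370895/77 - 28746 = -3584337/77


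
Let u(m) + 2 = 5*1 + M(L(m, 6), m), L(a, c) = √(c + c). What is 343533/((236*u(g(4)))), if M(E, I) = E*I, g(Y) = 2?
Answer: -343533/3068 + 114511*√3/767 ≈ 146.62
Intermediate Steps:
L(a, c) = √2*√c (L(a, c) = √(2*c) = √2*√c)
u(m) = 3 + 2*m*√3 (u(m) = -2 + (5*1 + (√2*√6)*m) = -2 + (5 + (2*√3)*m) = -2 + (5 + 2*m*√3) = 3 + 2*m*√3)
343533/((236*u(g(4)))) = 343533/((236*(3 + 2*2*√3))) = 343533/((236*(3 + 4*√3))) = 343533/(708 + 944*√3)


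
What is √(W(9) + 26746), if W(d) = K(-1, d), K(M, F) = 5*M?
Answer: 11*√221 ≈ 163.53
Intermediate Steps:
W(d) = -5 (W(d) = 5*(-1) = -5)
√(W(9) + 26746) = √(-5 + 26746) = √26741 = 11*√221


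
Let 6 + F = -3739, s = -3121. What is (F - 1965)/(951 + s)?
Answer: 571/217 ≈ 2.6313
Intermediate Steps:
F = -3745 (F = -6 - 3739 = -3745)
(F - 1965)/(951 + s) = (-3745 - 1965)/(951 - 3121) = -5710/(-2170) = -5710*(-1/2170) = 571/217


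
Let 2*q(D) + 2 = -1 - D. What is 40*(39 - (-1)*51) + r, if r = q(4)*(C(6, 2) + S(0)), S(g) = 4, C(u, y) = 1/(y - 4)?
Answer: 14351/4 ≈ 3587.8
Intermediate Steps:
q(D) = -3/2 - D/2 (q(D) = -1 + (-1 - D)/2 = -1 + (-½ - D/2) = -3/2 - D/2)
C(u, y) = 1/(-4 + y)
r = -49/4 (r = (-3/2 - ½*4)*(1/(-4 + 2) + 4) = (-3/2 - 2)*(1/(-2) + 4) = -7*(-½ + 4)/2 = -7/2*7/2 = -49/4 ≈ -12.250)
40*(39 - (-1)*51) + r = 40*(39 - (-1)*51) - 49/4 = 40*(39 - 1*(-51)) - 49/4 = 40*(39 + 51) - 49/4 = 40*90 - 49/4 = 3600 - 49/4 = 14351/4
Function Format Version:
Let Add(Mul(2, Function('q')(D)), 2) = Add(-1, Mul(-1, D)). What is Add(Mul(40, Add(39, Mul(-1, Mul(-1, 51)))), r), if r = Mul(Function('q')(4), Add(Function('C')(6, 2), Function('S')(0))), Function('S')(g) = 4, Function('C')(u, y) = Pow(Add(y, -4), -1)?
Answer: Rational(14351, 4) ≈ 3587.8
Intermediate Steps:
Function('q')(D) = Add(Rational(-3, 2), Mul(Rational(-1, 2), D)) (Function('q')(D) = Add(-1, Mul(Rational(1, 2), Add(-1, Mul(-1, D)))) = Add(-1, Add(Rational(-1, 2), Mul(Rational(-1, 2), D))) = Add(Rational(-3, 2), Mul(Rational(-1, 2), D)))
Function('C')(u, y) = Pow(Add(-4, y), -1)
r = Rational(-49, 4) (r = Mul(Add(Rational(-3, 2), Mul(Rational(-1, 2), 4)), Add(Pow(Add(-4, 2), -1), 4)) = Mul(Add(Rational(-3, 2), -2), Add(Pow(-2, -1), 4)) = Mul(Rational(-7, 2), Add(Rational(-1, 2), 4)) = Mul(Rational(-7, 2), Rational(7, 2)) = Rational(-49, 4) ≈ -12.250)
Add(Mul(40, Add(39, Mul(-1, Mul(-1, 51)))), r) = Add(Mul(40, Add(39, Mul(-1, Mul(-1, 51)))), Rational(-49, 4)) = Add(Mul(40, Add(39, Mul(-1, -51))), Rational(-49, 4)) = Add(Mul(40, Add(39, 51)), Rational(-49, 4)) = Add(Mul(40, 90), Rational(-49, 4)) = Add(3600, Rational(-49, 4)) = Rational(14351, 4)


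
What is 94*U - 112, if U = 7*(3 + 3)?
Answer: 3836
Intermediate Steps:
U = 42 (U = 7*6 = 42)
94*U - 112 = 94*42 - 112 = 3948 - 112 = 3836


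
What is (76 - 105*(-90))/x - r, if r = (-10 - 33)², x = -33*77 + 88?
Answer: -413193/223 ≈ -1852.9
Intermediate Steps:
x = -2453 (x = -2541 + 88 = -2453)
r = 1849 (r = (-43)² = 1849)
(76 - 105*(-90))/x - r = (76 - 105*(-90))/(-2453) - 1*1849 = (76 + 9450)*(-1/2453) - 1849 = 9526*(-1/2453) - 1849 = -866/223 - 1849 = -413193/223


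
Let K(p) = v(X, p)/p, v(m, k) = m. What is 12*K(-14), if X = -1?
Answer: 6/7 ≈ 0.85714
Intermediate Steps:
K(p) = -1/p
12*K(-14) = 12*(-1/(-14)) = 12*(-1*(-1/14)) = 12*(1/14) = 6/7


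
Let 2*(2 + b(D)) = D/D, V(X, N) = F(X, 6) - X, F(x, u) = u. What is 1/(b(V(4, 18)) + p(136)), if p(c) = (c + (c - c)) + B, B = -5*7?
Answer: 2/199 ≈ 0.010050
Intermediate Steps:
B = -35
p(c) = -35 + c (p(c) = (c + (c - c)) - 35 = (c + 0) - 35 = c - 35 = -35 + c)
V(X, N) = 6 - X
b(D) = -3/2 (b(D) = -2 + (D/D)/2 = -2 + (½)*1 = -2 + ½ = -3/2)
1/(b(V(4, 18)) + p(136)) = 1/(-3/2 + (-35 + 136)) = 1/(-3/2 + 101) = 1/(199/2) = 2/199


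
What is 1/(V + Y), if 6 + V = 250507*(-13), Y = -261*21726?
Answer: -1/8927083 ≈ -1.1202e-7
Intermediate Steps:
Y = -5670486
V = -3256597 (V = -6 + 250507*(-13) = -6 - 3256591 = -3256597)
1/(V + Y) = 1/(-3256597 - 5670486) = 1/(-8927083) = -1/8927083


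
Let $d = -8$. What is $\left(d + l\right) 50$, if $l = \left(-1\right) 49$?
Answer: $-2850$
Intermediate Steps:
$l = -49$
$\left(d + l\right) 50 = \left(-8 - 49\right) 50 = \left(-57\right) 50 = -2850$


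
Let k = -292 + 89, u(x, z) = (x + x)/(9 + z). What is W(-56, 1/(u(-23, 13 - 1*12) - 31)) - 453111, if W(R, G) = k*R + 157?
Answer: -441586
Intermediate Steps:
u(x, z) = 2*x/(9 + z) (u(x, z) = (2*x)/(9 + z) = 2*x/(9 + z))
k = -203
W(R, G) = 157 - 203*R (W(R, G) = -203*R + 157 = 157 - 203*R)
W(-56, 1/(u(-23, 13 - 1*12) - 31)) - 453111 = (157 - 203*(-56)) - 453111 = (157 + 11368) - 453111 = 11525 - 453111 = -441586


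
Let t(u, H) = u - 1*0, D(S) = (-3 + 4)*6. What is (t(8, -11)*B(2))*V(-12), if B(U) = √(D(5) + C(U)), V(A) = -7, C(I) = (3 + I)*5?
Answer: -56*√31 ≈ -311.79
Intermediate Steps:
D(S) = 6 (D(S) = 1*6 = 6)
t(u, H) = u (t(u, H) = u + 0 = u)
C(I) = 15 + 5*I
B(U) = √(21 + 5*U) (B(U) = √(6 + (15 + 5*U)) = √(21 + 5*U))
(t(8, -11)*B(2))*V(-12) = (8*√(21 + 5*2))*(-7) = (8*√(21 + 10))*(-7) = (8*√31)*(-7) = -56*√31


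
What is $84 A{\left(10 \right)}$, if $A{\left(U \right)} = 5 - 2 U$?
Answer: $-1260$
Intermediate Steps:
$84 A{\left(10 \right)} = 84 \left(5 - 20\right) = 84 \left(-15\right) = -1260$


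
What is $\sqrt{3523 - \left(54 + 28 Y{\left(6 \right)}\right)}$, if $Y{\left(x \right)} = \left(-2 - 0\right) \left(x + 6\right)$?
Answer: $\sqrt{4141} \approx 64.351$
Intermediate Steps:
$Y{\left(x \right)} = -12 - 2 x$ ($Y{\left(x \right)} = \left(-2 + 0\right) \left(6 + x\right) = - 2 \left(6 + x\right) = -12 - 2 x$)
$\sqrt{3523 - \left(54 + 28 Y{\left(6 \right)}\right)} = \sqrt{3523 - \left(54 + 28 \left(-12 - 12\right)\right)} = \sqrt{3523 - -618} = \sqrt{3523 + \left(-54 + 672\right)} = \sqrt{3523 + 618} = \sqrt{4141}$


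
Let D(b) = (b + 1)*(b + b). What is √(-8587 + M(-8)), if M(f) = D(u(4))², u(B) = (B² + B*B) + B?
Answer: √7088309 ≈ 2662.4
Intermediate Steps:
u(B) = B + 2*B² (u(B) = (B² + B²) + B = 2*B² + B = B + 2*B²)
D(b) = 2*b*(1 + b) (D(b) = (1 + b)*(2*b) = 2*b*(1 + b))
M(f) = 7096896 (M(f) = (2*(4*(1 + 2*4))*(1 + 4*(1 + 2*4)))² = (2*(4*(1 + 8))*(1 + 4*(1 + 8)))² = (2*(4*9)*(1 + 4*9))² = (2*36*(1 + 36))² = (2*36*37)² = 2664² = 7096896)
√(-8587 + M(-8)) = √(-8587 + 7096896) = √7088309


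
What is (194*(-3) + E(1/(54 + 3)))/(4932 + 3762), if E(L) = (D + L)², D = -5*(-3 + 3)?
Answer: -270131/4035258 ≈ -0.066943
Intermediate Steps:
D = 0 (D = -5*0 = 0)
E(L) = L² (E(L) = (0 + L)² = L²)
(194*(-3) + E(1/(54 + 3)))/(4932 + 3762) = (194*(-3) + (1/(54 + 3))²)/(4932 + 3762) = (-582 + (1/57)²)/8694 = (-582 + (1/57)²)*(1/8694) = (-582 + 1/3249)*(1/8694) = -1890917/3249*1/8694 = -270131/4035258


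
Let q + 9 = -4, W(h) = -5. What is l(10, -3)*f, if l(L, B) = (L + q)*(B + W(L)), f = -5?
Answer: -120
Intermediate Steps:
q = -13 (q = -9 - 4 = -13)
l(L, B) = (-13 + L)*(-5 + B) (l(L, B) = (L - 13)*(B - 5) = (-13 + L)*(-5 + B))
l(10, -3)*f = (65 - 13*(-3) - 5*10 - 3*10)*(-5) = (65 + 39 - 50 - 30)*(-5) = 24*(-5) = -120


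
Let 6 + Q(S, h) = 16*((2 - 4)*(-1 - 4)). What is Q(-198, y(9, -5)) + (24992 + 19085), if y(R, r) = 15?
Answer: 44231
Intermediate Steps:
Q(S, h) = 154 (Q(S, h) = -6 + 16*((2 - 4)*(-1 - 4)) = -6 + 16*(-2*(-5)) = -6 + 16*10 = -6 + 160 = 154)
Q(-198, y(9, -5)) + (24992 + 19085) = 154 + (24992 + 19085) = 154 + 44077 = 44231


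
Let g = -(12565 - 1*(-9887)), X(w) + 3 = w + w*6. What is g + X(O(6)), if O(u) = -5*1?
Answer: -22490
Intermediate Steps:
O(u) = -5
X(w) = -3 + 7*w (X(w) = -3 + (w + w*6) = -3 + (w + 6*w) = -3 + 7*w)
g = -22452 (g = -(12565 + 9887) = -1*22452 = -22452)
g + X(O(6)) = -22452 + (-3 + 7*(-5)) = -22452 + (-3 - 35) = -22452 - 38 = -22490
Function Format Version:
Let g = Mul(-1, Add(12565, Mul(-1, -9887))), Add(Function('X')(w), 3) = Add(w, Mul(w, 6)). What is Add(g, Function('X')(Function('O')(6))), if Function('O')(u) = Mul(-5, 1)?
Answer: -22490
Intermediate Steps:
Function('O')(u) = -5
Function('X')(w) = Add(-3, Mul(7, w)) (Function('X')(w) = Add(-3, Add(w, Mul(w, 6))) = Add(-3, Add(w, Mul(6, w))) = Add(-3, Mul(7, w)))
g = -22452 (g = Mul(-1, Add(12565, 9887)) = Mul(-1, 22452) = -22452)
Add(g, Function('X')(Function('O')(6))) = Add(-22452, Add(-3, Mul(7, -5))) = Add(-22452, Add(-3, -35)) = Add(-22452, -38) = -22490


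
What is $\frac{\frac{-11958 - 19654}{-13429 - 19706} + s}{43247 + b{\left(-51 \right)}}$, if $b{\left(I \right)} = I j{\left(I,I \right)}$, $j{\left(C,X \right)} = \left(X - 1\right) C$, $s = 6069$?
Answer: $- \frac{201127927}{3048585675} \approx -0.065974$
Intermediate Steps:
$j{\left(C,X \right)} = C \left(-1 + X\right)$ ($j{\left(C,X \right)} = \left(-1 + X\right) C = C \left(-1 + X\right)$)
$b{\left(I \right)} = I^{2} \left(-1 + I\right)$ ($b{\left(I \right)} = I I \left(-1 + I\right) = I^{2} \left(-1 + I\right)$)
$\frac{\frac{-11958 - 19654}{-13429 - 19706} + s}{43247 + b{\left(-51 \right)}} = \frac{\frac{-11958 - 19654}{-13429 - 19706} + 6069}{43247 + \left(-51\right)^{2} \left(-1 - 51\right)} = \frac{- \frac{31612}{-33135} + 6069}{43247 + 2601 \left(-52\right)} = \frac{\left(-31612\right) \left(- \frac{1}{33135}\right) + 6069}{43247 - 135252} = \frac{\frac{31612}{33135} + 6069}{-92005} = \frac{201127927}{33135} \left(- \frac{1}{92005}\right) = - \frac{201127927}{3048585675}$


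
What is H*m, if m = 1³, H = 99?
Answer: 99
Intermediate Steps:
m = 1
H*m = 99*1 = 99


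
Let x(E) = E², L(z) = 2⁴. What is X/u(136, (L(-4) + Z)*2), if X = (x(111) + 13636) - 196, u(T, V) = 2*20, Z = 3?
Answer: 25761/40 ≈ 644.03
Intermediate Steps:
L(z) = 16
u(T, V) = 40
X = 25761 (X = (111² + 13636) - 196 = (12321 + 13636) - 196 = 25957 - 196 = 25761)
X/u(136, (L(-4) + Z)*2) = 25761/40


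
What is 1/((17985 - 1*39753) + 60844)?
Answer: 1/39076 ≈ 2.5591e-5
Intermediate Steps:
1/((17985 - 1*39753) + 60844) = 1/((17985 - 39753) + 60844) = 1/(-21768 + 60844) = 1/39076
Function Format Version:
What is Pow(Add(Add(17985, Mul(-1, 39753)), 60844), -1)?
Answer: Rational(1, 39076) ≈ 2.5591e-5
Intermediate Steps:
Pow(Add(Add(17985, Mul(-1, 39753)), 60844), -1) = Pow(Add(Add(17985, -39753), 60844), -1) = Pow(Add(-21768, 60844), -1) = Pow(39076, -1) = Rational(1, 39076)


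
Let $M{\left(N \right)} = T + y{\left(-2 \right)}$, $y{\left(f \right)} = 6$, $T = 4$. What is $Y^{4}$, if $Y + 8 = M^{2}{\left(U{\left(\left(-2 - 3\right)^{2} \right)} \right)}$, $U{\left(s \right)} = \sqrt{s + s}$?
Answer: $71639296$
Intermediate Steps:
$U{\left(s \right)} = \sqrt{2} \sqrt{s}$ ($U{\left(s \right)} = \sqrt{2 s} = \sqrt{2} \sqrt{s}$)
$M{\left(N \right)} = 10$ ($M{\left(N \right)} = 4 + 6 = 10$)
$Y = 92$ ($Y = -8 + 10^{2} = -8 + 100 = 92$)
$Y^{4} = 92^{4} = 71639296$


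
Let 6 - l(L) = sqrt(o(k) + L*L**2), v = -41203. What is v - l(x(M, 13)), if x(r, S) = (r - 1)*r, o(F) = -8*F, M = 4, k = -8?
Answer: -41209 + 16*sqrt(7) ≈ -41167.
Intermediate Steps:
x(r, S) = r*(-1 + r) (x(r, S) = (-1 + r)*r = r*(-1 + r))
l(L) = 6 - sqrt(64 + L**3) (l(L) = 6 - sqrt(-8*(-8) + L*L**2) = 6 - sqrt(64 + L**3))
v - l(x(M, 13)) = -41203 - (6 - sqrt(64 + (4*(-1 + 4))**3)) = -41203 - (6 - sqrt(64 + (4*3)**3)) = -41203 - (6 - sqrt(64 + 12**3)) = -41203 - (6 - sqrt(64 + 1728)) = -41203 - (6 - sqrt(1792)) = -41203 - (6 - 16*sqrt(7)) = -41203 + (-6 + 16*sqrt(7)) = -41209 + 16*sqrt(7)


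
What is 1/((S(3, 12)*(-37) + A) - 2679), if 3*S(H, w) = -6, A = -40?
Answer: -1/2645 ≈ -0.00037807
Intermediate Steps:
S(H, w) = -2 (S(H, w) = (1/3)*(-6) = -2)
1/((S(3, 12)*(-37) + A) - 2679) = 1/((-2*(-37) - 40) - 2679) = 1/((74 - 40) - 2679) = 1/(34 - 2679) = 1/(-2645) = -1/2645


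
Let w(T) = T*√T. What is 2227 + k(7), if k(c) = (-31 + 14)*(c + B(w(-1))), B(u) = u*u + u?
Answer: 2125 + 17*I ≈ 2125.0 + 17.0*I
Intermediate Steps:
w(T) = T^(3/2)
B(u) = u + u² (B(u) = u² + u = u + u²)
k(c) = -17*c + 17*I*(1 - I) (k(c) = (-31 + 14)*(c + (-1)^(3/2)*(1 + (-1)^(3/2))) = -17*(c + (-I)*(1 - I)) = -17*(c - I*(1 - I)) = -17*c + 17*I*(1 - I))
2227 + k(7) = 2227 + (17 - 17*7 + 17*I) = 2227 + (17 - 119 + 17*I) = 2227 + (-102 + 17*I) = 2125 + 17*I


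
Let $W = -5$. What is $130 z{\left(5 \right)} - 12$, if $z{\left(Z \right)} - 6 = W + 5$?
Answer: $768$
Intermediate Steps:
$z{\left(Z \right)} = 6$ ($z{\left(Z \right)} = 6 + \left(-5 + 5\right) = 6 + 0 = 6$)
$130 z{\left(5 \right)} - 12 = 130 \cdot 6 - 12 = 780 - 12 = 768$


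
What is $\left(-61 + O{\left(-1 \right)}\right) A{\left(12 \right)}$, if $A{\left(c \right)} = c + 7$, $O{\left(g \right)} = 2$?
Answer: $-1121$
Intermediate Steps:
$A{\left(c \right)} = 7 + c$
$\left(-61 + O{\left(-1 \right)}\right) A{\left(12 \right)} = \left(-61 + 2\right) \left(7 + 12\right) = \left(-59\right) 19 = -1121$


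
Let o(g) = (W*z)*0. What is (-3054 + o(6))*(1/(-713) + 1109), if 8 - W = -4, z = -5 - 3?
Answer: -2414846664/713 ≈ -3.3869e+6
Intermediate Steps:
z = -8
W = 12 (W = 8 - 1*(-4) = 8 + 4 = 12)
o(g) = 0 (o(g) = (12*(-8))*0 = -96*0 = 0)
(-3054 + o(6))*(1/(-713) + 1109) = (-3054 + 0)*(1/(-713) + 1109) = -3054*(-1/713 + 1109) = -3054*790716/713 = -2414846664/713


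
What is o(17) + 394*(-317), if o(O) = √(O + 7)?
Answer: -124898 + 2*√6 ≈ -1.2489e+5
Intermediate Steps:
o(O) = √(7 + O)
o(17) + 394*(-317) = √(7 + 17) + 394*(-317) = √24 - 124898 = 2*√6 - 124898 = -124898 + 2*√6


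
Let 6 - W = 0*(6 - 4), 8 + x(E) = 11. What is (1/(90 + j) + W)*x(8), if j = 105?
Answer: 1171/65 ≈ 18.015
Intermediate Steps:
x(E) = 3 (x(E) = -8 + 11 = 3)
W = 6 (W = 6 - 0*(6 - 4) = 6 - 0*2 = 6 - 1*0 = 6 + 0 = 6)
(1/(90 + j) + W)*x(8) = (1/(90 + 105) + 6)*3 = (1/195 + 6)*3 = (1171/195)*3 = 1171/65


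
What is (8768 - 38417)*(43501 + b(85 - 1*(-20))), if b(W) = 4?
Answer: -1289879745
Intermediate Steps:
(8768 - 38417)*(43501 + b(85 - 1*(-20))) = (8768 - 38417)*(43501 + 4) = -29649*43505 = -1289879745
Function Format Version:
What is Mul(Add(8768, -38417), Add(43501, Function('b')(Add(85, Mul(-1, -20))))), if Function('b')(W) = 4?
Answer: -1289879745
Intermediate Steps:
Mul(Add(8768, -38417), Add(43501, Function('b')(Add(85, Mul(-1, -20))))) = Mul(Add(8768, -38417), Add(43501, 4)) = Mul(-29649, 43505) = -1289879745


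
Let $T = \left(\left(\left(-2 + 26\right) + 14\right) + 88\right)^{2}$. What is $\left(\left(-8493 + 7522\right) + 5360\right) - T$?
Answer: $-11487$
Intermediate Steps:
$T = 15876$ ($T = \left(\left(24 + 14\right) + 88\right)^{2} = \left(38 + 88\right)^{2} = 126^{2} = 15876$)
$\left(\left(-8493 + 7522\right) + 5360\right) - T = \left(\left(-8493 + 7522\right) + 5360\right) - 15876 = \left(-971 + 5360\right) - 15876 = 4389 - 15876 = -11487$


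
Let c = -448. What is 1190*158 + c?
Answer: 187572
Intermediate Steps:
1190*158 + c = 1190*158 - 448 = 188020 - 448 = 187572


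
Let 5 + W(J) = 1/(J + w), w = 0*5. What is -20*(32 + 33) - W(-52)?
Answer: -67339/52 ≈ -1295.0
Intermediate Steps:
w = 0
W(J) = -5 + 1/J (W(J) = -5 + 1/(J + 0) = -5 + 1/J)
-20*(32 + 33) - W(-52) = -20*(32 + 33) - (-5 + 1/(-52)) = -20*65 - (-5 - 1/52) = -1300 - 1*(-261/52) = -1300 + 261/52 = -67339/52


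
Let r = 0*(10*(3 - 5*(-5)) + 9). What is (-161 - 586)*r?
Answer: 0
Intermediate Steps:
r = 0 (r = 0*(10*(3 + 25) + 9) = 0*(10*28 + 9) = 0*(280 + 9) = 0*289 = 0)
(-161 - 586)*r = (-161 - 586)*0 = -747*0 = 0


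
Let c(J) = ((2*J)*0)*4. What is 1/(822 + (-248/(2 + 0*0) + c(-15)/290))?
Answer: 1/698 ≈ 0.0014327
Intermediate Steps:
c(J) = 0 (c(J) = 0*4 = 0)
1/(822 + (-248/(2 + 0*0) + c(-15)/290)) = 1/(822 + (-248/(2 + 0*0) + 0/290)) = 1/(822 + (-248/(2 + 0) + 0*(1/290))) = 1/(822 + (-248/2 + 0)) = 1/(822 + (-248*1/2 + 0)) = 1/(822 + (-124 + 0)) = 1/(822 - 124) = 1/698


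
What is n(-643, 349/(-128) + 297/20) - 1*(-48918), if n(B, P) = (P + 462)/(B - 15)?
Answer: 20600044721/421120 ≈ 48917.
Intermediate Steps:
n(B, P) = (462 + P)/(-15 + B)
n(-643, 349/(-128) + 297/20) - 1*(-48918) = (462 + (349/(-128) + 297/20))/(-15 - 643) - 1*(-48918) = (462 + (349*(-1/128) + 297*(1/20)))/(-658) + 48918 = -(462 + (-349/128 + 297/20))/658 + 48918 = -(462 + 7759/640)/658 + 48918 = -1/658*303439/640 + 48918 = -303439/421120 + 48918 = 20600044721/421120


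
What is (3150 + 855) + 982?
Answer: 4987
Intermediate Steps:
(3150 + 855) + 982 = 4005 + 982 = 4987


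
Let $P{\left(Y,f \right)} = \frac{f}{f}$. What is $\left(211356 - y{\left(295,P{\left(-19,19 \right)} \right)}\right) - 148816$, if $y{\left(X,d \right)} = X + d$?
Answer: $62244$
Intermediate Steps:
$P{\left(Y,f \right)} = 1$
$\left(211356 - y{\left(295,P{\left(-19,19 \right)} \right)}\right) - 148816 = \left(211356 - \left(295 + 1\right)\right) - 148816 = \left(211356 - 296\right) - 148816 = 211060 - 148816 = 62244$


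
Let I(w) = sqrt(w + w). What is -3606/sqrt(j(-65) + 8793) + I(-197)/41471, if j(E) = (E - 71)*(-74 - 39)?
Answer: -3606*sqrt(24161)/24161 + I*sqrt(394)/41471 ≈ -23.199 + 0.00047863*I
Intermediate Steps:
j(E) = 8023 - 113*E (j(E) = (-71 + E)*(-113) = 8023 - 113*E)
I(w) = sqrt(2)*sqrt(w) (I(w) = sqrt(2*w) = sqrt(2)*sqrt(w))
-3606/sqrt(j(-65) + 8793) + I(-197)/41471 = -3606/sqrt((8023 - 113*(-65)) + 8793) + (sqrt(2)*sqrt(-197))/41471 = -3606/sqrt((8023 + 7345) + 8793) + (sqrt(2)*(I*sqrt(197)))*(1/41471) = -3606/sqrt(15368 + 8793) + (I*sqrt(394))*(1/41471) = -3606*sqrt(24161)/24161 + I*sqrt(394)/41471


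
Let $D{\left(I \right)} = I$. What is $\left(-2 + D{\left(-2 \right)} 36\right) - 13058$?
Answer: $-13132$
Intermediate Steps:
$\left(-2 + D{\left(-2 \right)} 36\right) - 13058 = \left(-2 - 72\right) - 13058 = -74 - 13058 = -13132$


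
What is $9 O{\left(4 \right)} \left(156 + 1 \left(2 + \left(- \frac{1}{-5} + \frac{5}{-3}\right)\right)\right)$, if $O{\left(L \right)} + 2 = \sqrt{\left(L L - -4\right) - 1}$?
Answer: $- \frac{14088}{5} + \frac{7044 \sqrt{19}}{5} \approx 3323.2$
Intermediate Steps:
$O{\left(L \right)} = -2 + \sqrt{3 + L^{2}}$ ($O{\left(L \right)} = -2 + \sqrt{\left(L L - -4\right) - 1} = -2 + \sqrt{\left(L^{2} + 4\right) - 1} = -2 + \sqrt{\left(4 + L^{2}\right) - 1} = -2 + \sqrt{3 + L^{2}}$)
$9 O{\left(4 \right)} \left(156 + 1 \left(2 + \left(- \frac{1}{-5} + \frac{5}{-3}\right)\right)\right) = 9 \left(-2 + \sqrt{3 + 4^{2}}\right) \left(156 + 1 \left(2 + \left(- \frac{1}{-5} + \frac{5}{-3}\right)\right)\right) = 9 \left(-2 + \sqrt{3 + 16}\right) \left(156 + 1 \left(2 + \left(\left(-1\right) \left(- \frac{1}{5}\right) + 5 \left(- \frac{1}{3}\right)\right)\right)\right) = 9 \left(-2 + \sqrt{19}\right) \left(156 + 1 \left(2 + \left(\frac{1}{5} - \frac{5}{3}\right)\right)\right) = \left(-18 + 9 \sqrt{19}\right) \left(156 + 1 \left(2 - \frac{22}{15}\right)\right) = \left(-18 + 9 \sqrt{19}\right) \left(156 + 1 \cdot \frac{8}{15}\right) = \left(-18 + 9 \sqrt{19}\right) \left(156 + \frac{8}{15}\right) = \left(-18 + 9 \sqrt{19}\right) \frac{2348}{15} = - \frac{14088}{5} + \frac{7044 \sqrt{19}}{5}$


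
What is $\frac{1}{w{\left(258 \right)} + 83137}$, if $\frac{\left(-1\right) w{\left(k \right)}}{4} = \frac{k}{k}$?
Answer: $\frac{1}{83133} \approx 1.2029 \cdot 10^{-5}$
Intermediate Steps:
$w{\left(k \right)} = -4$ ($w{\left(k \right)} = - 4 \frac{k}{k} = \left(-4\right) 1 = -4$)
$\frac{1}{w{\left(258 \right)} + 83137} = \frac{1}{-4 + 83137} = \frac{1}{83133}$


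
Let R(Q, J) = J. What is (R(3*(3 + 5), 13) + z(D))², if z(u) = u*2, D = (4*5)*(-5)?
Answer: 34969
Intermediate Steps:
D = -100 (D = 20*(-5) = -100)
z(u) = 2*u
(R(3*(3 + 5), 13) + z(D))² = (13 + 2*(-100))² = (13 - 200)² = (-187)² = 34969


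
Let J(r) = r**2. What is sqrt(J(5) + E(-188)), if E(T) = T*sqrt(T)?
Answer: sqrt(25 - 376*I*sqrt(47)) ≈ 36.075 - 35.727*I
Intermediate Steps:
E(T) = T**(3/2)
sqrt(J(5) + E(-188)) = sqrt(5**2 + (-188)**(3/2)) = sqrt(25 - 376*I*sqrt(47))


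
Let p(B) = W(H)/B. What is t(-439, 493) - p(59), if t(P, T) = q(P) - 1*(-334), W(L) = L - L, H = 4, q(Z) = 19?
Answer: 353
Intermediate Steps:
W(L) = 0 (W(L) = L - L = 0)
t(P, T) = 353 (t(P, T) = 19 - 1*(-334) = 19 + 334 = 353)
p(B) = 0 (p(B) = 0/B = 0)
t(-439, 493) - p(59) = 353 - 1*0 = 353 + 0 = 353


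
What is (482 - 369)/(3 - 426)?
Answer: -113/423 ≈ -0.26714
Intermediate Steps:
(482 - 369)/(3 - 426) = 113/(-423) = 113*(-1/423) = -113/423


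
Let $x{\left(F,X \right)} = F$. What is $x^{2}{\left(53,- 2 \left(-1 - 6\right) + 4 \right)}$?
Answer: $2809$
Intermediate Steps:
$x^{2}{\left(53,- 2 \left(-1 - 6\right) + 4 \right)} = 53^{2} = 2809$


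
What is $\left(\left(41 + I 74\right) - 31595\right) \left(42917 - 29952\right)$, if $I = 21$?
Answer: $-388950000$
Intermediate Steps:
$\left(\left(41 + I 74\right) - 31595\right) \left(42917 - 29952\right) = \left(\left(41 + 21 \cdot 74\right) - 31595\right) \left(42917 - 29952\right) = \left(\left(41 + 1554\right) - 31595\right) 12965 = \left(1595 - 31595\right) 12965 = \left(-30000\right) 12965 = -388950000$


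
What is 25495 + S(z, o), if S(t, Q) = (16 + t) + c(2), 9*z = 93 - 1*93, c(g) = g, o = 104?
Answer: 25513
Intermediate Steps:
z = 0 (z = (93 - 1*93)/9 = (93 - 93)/9 = (⅑)*0 = 0)
S(t, Q) = 18 + t (S(t, Q) = (16 + t) + 2 = 18 + t)
25495 + S(z, o) = 25495 + (18 + 0) = 25495 + 18 = 25513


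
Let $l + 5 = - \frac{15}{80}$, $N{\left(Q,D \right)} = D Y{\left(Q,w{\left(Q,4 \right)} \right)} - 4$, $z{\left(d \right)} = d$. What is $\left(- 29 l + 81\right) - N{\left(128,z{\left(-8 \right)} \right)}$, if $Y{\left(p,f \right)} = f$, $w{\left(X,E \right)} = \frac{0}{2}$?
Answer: $\frac{3767}{16} \approx 235.44$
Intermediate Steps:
$w{\left(X,E \right)} = 0$ ($w{\left(X,E \right)} = 0 \cdot \frac{1}{2} = 0$)
$N{\left(Q,D \right)} = -4$ ($N{\left(Q,D \right)} = D 0 - 4 = 0 - 4 = -4$)
$l = - \frac{83}{16}$ ($l = -5 - \frac{15}{80} = -5 - \frac{3}{16} = - \frac{83}{16} \approx -5.1875$)
$\left(- 29 l + 81\right) - N{\left(128,z{\left(-8 \right)} \right)} = \left(\left(-29\right) \left(- \frac{83}{16}\right) + 81\right) - -4 = \left(\frac{2407}{16} + 81\right) + 4 = \frac{3703}{16} + 4 = \frac{3767}{16}$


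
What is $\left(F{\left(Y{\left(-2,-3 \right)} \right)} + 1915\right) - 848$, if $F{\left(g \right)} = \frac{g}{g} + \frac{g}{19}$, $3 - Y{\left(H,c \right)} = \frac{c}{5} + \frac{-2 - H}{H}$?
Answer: $\frac{101478}{95} \approx 1068.2$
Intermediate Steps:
$Y{\left(H,c \right)} = 3 - \frac{c}{5} - \frac{-2 - H}{H}$ ($Y{\left(H,c \right)} = 3 - \left(\frac{c}{5} + \frac{-2 - H}{H}\right) = 3 - \frac{c}{5} - \frac{-2 - H}{H}$)
$F{\left(g \right)} = 1 + \frac{g}{19}$ ($F{\left(g \right)} = 1 + g \frac{1}{19} = 1 + \frac{g}{19}$)
$\left(F{\left(Y{\left(-2,-3 \right)} \right)} + 1915\right) - 848 = \left(\left(1 + \frac{4 + \frac{2}{-2} - - \frac{3}{5}}{19}\right) + 1915\right) - 848 = \left(\left(1 + \frac{4 + 2 \left(- \frac{1}{2}\right) + \frac{3}{5}}{19}\right) + 1915\right) - 848 = \left(\left(1 + \frac{4 - 1 + \frac{3}{5}}{19}\right) + 1915\right) - 848 = \left(\left(1 + \frac{1}{19} \cdot \frac{18}{5}\right) + 1915\right) - 848 = \left(\left(1 + \frac{18}{95}\right) + 1915\right) - 848 = \left(\frac{113}{95} + 1915\right) - 848 = \frac{182038}{95} - 848 = \frac{101478}{95}$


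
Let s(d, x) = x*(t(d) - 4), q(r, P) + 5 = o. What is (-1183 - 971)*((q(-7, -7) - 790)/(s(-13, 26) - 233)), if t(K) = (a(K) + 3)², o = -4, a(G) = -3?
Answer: -1721046/337 ≈ -5107.0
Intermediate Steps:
t(K) = 0 (t(K) = (-3 + 3)² = 0² = 0)
q(r, P) = -9 (q(r, P) = -5 - 4 = -9)
s(d, x) = -4*x (s(d, x) = x*(0 - 4) = x*(-4) = -4*x)
(-1183 - 971)*((q(-7, -7) - 790)/(s(-13, 26) - 233)) = (-1183 - 971)*((-9 - 790)/(-4*26 - 233)) = -(-1721046)/(-104 - 233) = -(-1721046)/(-337) = -(-1721046)*(-1)/337 = -2154*799/337 = -1721046/337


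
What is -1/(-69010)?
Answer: 1/69010 ≈ 1.4491e-5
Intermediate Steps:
-1/(-69010) = -1*(-1/69010) = 1/69010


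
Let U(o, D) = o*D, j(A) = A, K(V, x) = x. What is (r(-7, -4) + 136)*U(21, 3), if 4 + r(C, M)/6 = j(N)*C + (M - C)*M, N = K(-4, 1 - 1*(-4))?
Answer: -10710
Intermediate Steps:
N = 5 (N = 1 - 1*(-4) = 1 + 4 = 5)
r(C, M) = -24 + 30*C + 6*M*(M - C) (r(C, M) = -24 + 6*(5*C + (M - C)*M) = -24 + 6*(5*C + M*(M - C)) = -24 + (30*C + 6*M*(M - C)) = -24 + 30*C + 6*M*(M - C))
U(o, D) = D*o
(r(-7, -4) + 136)*U(21, 3) = ((-24 + 6*(-4)**2 + 30*(-7) - 6*(-7)*(-4)) + 136)*(3*21) = ((-24 + 6*16 - 210 - 168) + 136)*63 = ((-24 + 96 - 210 - 168) + 136)*63 = (-306 + 136)*63 = -170*63 = -10710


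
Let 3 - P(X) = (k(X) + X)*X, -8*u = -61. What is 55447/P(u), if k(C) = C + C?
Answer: -3548608/10971 ≈ -323.45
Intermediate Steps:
u = 61/8 (u = -⅛*(-61) = 61/8 ≈ 7.6250)
k(C) = 2*C
P(X) = 3 - 3*X² (P(X) = 3 - (2*X + X)*X = 3 - 3*X*X = 3 - 3*X²)
55447/P(u) = 55447/(3 - 3*(61/8)²) = 55447/(3 - 3*3721/64) = 55447/(3 - 11163/64) = 55447/(-10971/64) = 55447*(-64/10971) = -3548608/10971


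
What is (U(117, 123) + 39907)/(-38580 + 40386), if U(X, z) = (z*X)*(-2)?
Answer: 11125/1806 ≈ 6.1600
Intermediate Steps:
U(X, z) = -2*X*z (U(X, z) = (X*z)*(-2) = -2*X*z)
(U(117, 123) + 39907)/(-38580 + 40386) = (-2*117*123 + 39907)/(-38580 + 40386) = (-28782 + 39907)/1806 = 11125*(1/1806) = 11125/1806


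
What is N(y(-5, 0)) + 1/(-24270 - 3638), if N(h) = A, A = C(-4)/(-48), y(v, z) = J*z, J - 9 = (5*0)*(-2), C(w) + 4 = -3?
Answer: 48827/334896 ≈ 0.14580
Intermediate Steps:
C(w) = -7 (C(w) = -4 - 3 = -7)
J = 9 (J = 9 + (5*0)*(-2) = 9 + 0*(-2) = 9 + 0 = 9)
y(v, z) = 9*z
A = 7/48 (A = -7/(-48) = -7*(-1/48) = 7/48 ≈ 0.14583)
N(h) = 7/48
N(y(-5, 0)) + 1/(-24270 - 3638) = 7/48 + 1/(-24270 - 3638) = 7/48 + 1/(-27908) = 7/48 - 1/27908 = 48827/334896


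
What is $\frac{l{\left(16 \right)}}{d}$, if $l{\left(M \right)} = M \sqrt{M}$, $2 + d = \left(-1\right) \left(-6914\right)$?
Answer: $\frac{1}{108} \approx 0.0092593$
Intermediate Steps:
$d = 6912$ ($d = -2 - -6914 = -2 + 6914 = 6912$)
$l{\left(M \right)} = M^{\frac{3}{2}}$
$\frac{l{\left(16 \right)}}{d} = \frac{16^{\frac{3}{2}}}{6912} = 64 \cdot \frac{1}{6912} = \frac{1}{108}$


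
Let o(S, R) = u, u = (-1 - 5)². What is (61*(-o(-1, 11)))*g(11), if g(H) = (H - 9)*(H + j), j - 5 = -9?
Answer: -30744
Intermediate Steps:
j = -4 (j = 5 - 9 = -4)
u = 36 (u = (-6)² = 36)
g(H) = (-9 + H)*(-4 + H) (g(H) = (H - 9)*(H - 4) = (-9 + H)*(-4 + H))
o(S, R) = 36
(61*(-o(-1, 11)))*g(11) = (61*(-1*36))*(36 + 11² - 13*11) = (61*(-36))*(36 + 121 - 143) = -2196*14 = -30744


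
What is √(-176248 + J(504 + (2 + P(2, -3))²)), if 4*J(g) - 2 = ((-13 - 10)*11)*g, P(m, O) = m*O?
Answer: 195*I*√22/2 ≈ 457.32*I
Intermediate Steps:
P(m, O) = O*m
J(g) = ½ - 253*g/4 (J(g) = ½ + (((-13 - 10)*11)*g)/4 = ½ + ((-23*11)*g)/4 = ½ + (-253*g)/4 = ½ - 253*g/4)
√(-176248 + J(504 + (2 + P(2, -3))²)) = √(-176248 + (½ - 253*(504 + (2 - 3*2)²)/4)) = √(-176248 + (½ - 253*(504 + (2 - 6)²)/4)) = √(-176248 + (½ - 253*(504 + (-4)²)/4)) = √(-176248 + (½ - 253*(504 + 16)/4)) = √(-176248 + (½ - 253/4*520)) = √(-176248 + (½ - 32890)) = √(-176248 - 65779/2) = √(-418275/2) = 195*I*√22/2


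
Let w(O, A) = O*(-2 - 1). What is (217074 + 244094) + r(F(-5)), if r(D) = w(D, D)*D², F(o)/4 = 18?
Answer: -658576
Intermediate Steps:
F(o) = 72 (F(o) = 4*18 = 72)
w(O, A) = -3*O (w(O, A) = O*(-3) = -3*O)
r(D) = -3*D³ (r(D) = (-3*D)*D² = -3*D³)
(217074 + 244094) + r(F(-5)) = (217074 + 244094) - 3*72³ = 461168 - 3*373248 = 461168 - 1119744 = -658576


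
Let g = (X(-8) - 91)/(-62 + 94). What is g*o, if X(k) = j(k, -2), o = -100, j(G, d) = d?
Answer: 2325/8 ≈ 290.63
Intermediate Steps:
X(k) = -2
g = -93/32 (g = (-2 - 91)/(-62 + 94) = -93/32 ≈ -2.9063)
g*o = -93/32*(-100) = 2325/8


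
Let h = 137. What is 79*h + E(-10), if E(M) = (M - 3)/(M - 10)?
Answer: 216473/20 ≈ 10824.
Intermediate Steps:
E(M) = (-3 + M)/(-10 + M)
79*h + E(-10) = 79*137 + (-3 - 10)/(-10 - 10) = 10823 - 13/(-20) = 10823 - 1/20*(-13) = 10823 + 13/20 = 216473/20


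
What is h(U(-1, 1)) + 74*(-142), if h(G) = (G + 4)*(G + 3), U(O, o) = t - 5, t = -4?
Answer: -10478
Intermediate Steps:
U(O, o) = -9 (U(O, o) = -4 - 5 = -9)
h(G) = (3 + G)*(4 + G) (h(G) = (4 + G)*(3 + G) = (3 + G)*(4 + G))
h(U(-1, 1)) + 74*(-142) = (12 + (-9)² + 7*(-9)) + 74*(-142) = (12 + 81 - 63) - 10508 = 30 - 10508 = -10478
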